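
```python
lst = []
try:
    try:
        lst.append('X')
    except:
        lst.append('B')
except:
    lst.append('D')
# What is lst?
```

Step-by-step execution trace:
1. Inner try: `lst.append('X')` → lst = ['X']. No exception raised.
2. Inner `except` is skipped.
3. Inner try completes normally; outer `except` is skipped.
Result: ['X']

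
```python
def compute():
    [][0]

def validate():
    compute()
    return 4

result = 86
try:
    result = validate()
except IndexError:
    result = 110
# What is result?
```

Step-by-step execution trace:
1. result starts at 86.
2. try: `validate()` calls `compute()`.
3. `compute()` evaluates `[][0]`, which raises IndexError; it propagates through validate (uncaught).
4. `return 4` in validate is not reached; the assignment to result does not complete.
5. `except IndexError` matches → result = 110.
Result: 110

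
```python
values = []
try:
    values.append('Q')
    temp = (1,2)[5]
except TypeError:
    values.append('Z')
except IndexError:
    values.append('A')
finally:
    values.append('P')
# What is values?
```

Step-by-step execution trace:
1. try: `values.append('Q')` → values = ['Q'].
2. `temp = (1,2)[5]` raises IndexError.
3. `except TypeError` does not match IndexError; skipped.
4. `except IndexError` matches → `values.append('A')` → values = ['Q', 'A'].
5. finally always runs: `values.append('P')` → values = ['Q', 'A', 'P'].
Result: ['Q', 'A', 'P']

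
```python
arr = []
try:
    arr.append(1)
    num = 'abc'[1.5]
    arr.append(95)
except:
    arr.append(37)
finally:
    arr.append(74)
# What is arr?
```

Step-by-step execution trace:
1. try: `arr.append(1)` → arr = [1].
2. `num = 'abc'[1.5]` raises TypeError; `arr.append(95)` is not reached.
3. bare `except` matches → `arr.append(37)` → arr = [1, 37].
4. finally always runs: `arr.append(74)` → arr = [1, 37, 74].
Result: [1, 37, 74]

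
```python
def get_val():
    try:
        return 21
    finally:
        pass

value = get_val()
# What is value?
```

Step-by-step execution trace:
1. `get_val()` enters try: `return 21` sets pending return value 21.
2. Before returning, `finally: pass` runs (no effect).
3. get_val() returns 21 → value = 21.
Result: 21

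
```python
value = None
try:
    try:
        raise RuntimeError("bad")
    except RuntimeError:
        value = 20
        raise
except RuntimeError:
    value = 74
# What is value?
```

Step-by-step execution trace:
1. Inner try: `raise RuntimeError("bad")` raises RuntimeError.
2. Inner `except RuntimeError` matches → value = 20.
3. bare `raise` re-raises the same RuntimeError.
4. Outer `except RuntimeError` matches → value = 74.
Result: 74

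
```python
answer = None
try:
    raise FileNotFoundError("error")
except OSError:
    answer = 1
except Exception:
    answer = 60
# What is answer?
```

Step-by-step execution trace:
1. `raise FileNotFoundError(...)` raises FileNotFoundError.
2. `except OSError` matches (FileNotFoundError is a subclass of OSError) → answer = 1.
3. `except Exception` is not reached.
Result: 1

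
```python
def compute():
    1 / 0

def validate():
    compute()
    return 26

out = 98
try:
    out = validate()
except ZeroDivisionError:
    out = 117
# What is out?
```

Step-by-step execution trace:
1. out starts at 98.
2. try: `validate()` calls `compute()`.
3. `compute()` evaluates `1 / 0`, which raises ZeroDivisionError; it propagates through validate (uncaught).
4. `return 26` in validate is not reached; the assignment to out does not complete.
5. `except ZeroDivisionError` matches → out = 117.
Result: 117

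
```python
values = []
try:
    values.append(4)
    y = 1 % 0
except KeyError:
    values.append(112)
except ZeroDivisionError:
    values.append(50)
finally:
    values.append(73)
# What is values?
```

Step-by-step execution trace:
1. try: `values.append(4)` → values = [4].
2. `y = 1 % 0` raises ZeroDivisionError.
3. `except KeyError` does not match ZeroDivisionError; skipped.
4. `except ZeroDivisionError` matches → `values.append(50)` → values = [4, 50].
5. finally always runs: `values.append(73)` → values = [4, 50, 73].
Result: [4, 50, 73]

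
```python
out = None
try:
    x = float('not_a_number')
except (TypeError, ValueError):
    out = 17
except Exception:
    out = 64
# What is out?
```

Step-by-step execution trace:
1. `x = float('not_a_number')` raises ValueError.
2. `except (TypeError, ValueError)` matches (ValueError is in the tuple) → out = 17.
3. `except Exception` is not reached.
Result: 17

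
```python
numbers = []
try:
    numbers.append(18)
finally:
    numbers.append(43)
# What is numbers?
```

Step-by-step execution trace:
1. try: `numbers.append(18)` → numbers = [18].
2. The try body completes without raising.
3. finally always runs: `numbers.append(43)` → numbers = [18, 43].
Result: [18, 43]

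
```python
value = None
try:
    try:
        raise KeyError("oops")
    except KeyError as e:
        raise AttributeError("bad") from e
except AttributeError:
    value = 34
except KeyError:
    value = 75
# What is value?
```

Step-by-step execution trace:
1. Inner try raises KeyError; inner `except KeyError as e` catches it.
2. `raise AttributeError(...) from e` raises AttributeError (KeyError is attached as __cause__, but only AttributeError is active).
3. Outer `except AttributeError` matches → value = 34.
4. `except KeyError` is not reached.
Result: 34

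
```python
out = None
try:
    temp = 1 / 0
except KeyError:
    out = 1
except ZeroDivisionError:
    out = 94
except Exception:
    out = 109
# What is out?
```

Step-by-step execution trace:
1. `temp = 1 / 0` raises ZeroDivisionError.
2. `except KeyError` does not match ZeroDivisionError; skipped.
3. `except ZeroDivisionError` matches → out = 94.
4. Remaining except clauses are skipped.
Result: 94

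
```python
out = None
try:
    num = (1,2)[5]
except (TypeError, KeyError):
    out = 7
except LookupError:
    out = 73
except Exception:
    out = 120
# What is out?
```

Step-by-step execution trace:
1. `num = (1,2)[5]` raises IndexError.
2. `except (TypeError, KeyError)` does not match IndexError; skipped.
3. `except LookupError` matches (IndexError is a subclass of LookupError) → out = 73.
4. `except Exception` is not reached.
Result: 73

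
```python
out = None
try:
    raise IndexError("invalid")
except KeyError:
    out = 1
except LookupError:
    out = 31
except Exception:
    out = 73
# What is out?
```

Step-by-step execution trace:
1. `raise IndexError(...)` raises IndexError.
2. `except KeyError` does not match (IndexError is not a subclass of KeyError); skipped.
3. `except LookupError` matches (IndexError is a subclass of LookupError) → out = 31.
4. `except Exception` is not reached.
Result: 31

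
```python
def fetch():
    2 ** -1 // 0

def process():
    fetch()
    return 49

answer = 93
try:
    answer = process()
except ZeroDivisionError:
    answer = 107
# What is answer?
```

Step-by-step execution trace:
1. answer starts at 93.
2. try: `process()` calls `fetch()`.
3. `fetch()` evaluates `2 ** -1 // 0`, which raises ZeroDivisionError; it propagates through process (uncaught).
4. `return 49` in process is not reached; the assignment to answer does not complete.
5. `except ZeroDivisionError` matches → answer = 107.
Result: 107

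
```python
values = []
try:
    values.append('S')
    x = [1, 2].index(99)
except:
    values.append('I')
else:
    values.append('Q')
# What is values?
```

Step-by-step execution trace:
1. try: `values.append('S')` → values = ['S'].
2. `x = [1, 2].index(99)` raises ValueError.
3. bare `except` matches → `values.append('I')` → values = ['S', 'I'].
4. `else` is skipped (an exception was raised).
Result: ['S', 'I']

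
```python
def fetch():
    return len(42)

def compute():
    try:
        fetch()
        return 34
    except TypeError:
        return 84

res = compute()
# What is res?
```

Step-by-step execution trace:
1. `compute()` calls `fetch()`.
2. `fetch()` evaluates `len(42)`, which raises TypeError; it propagates to the caller.
3. `return 34` is not reached.
4. `except TypeError` in compute matches → returns 84.
5. res = 84.
Result: 84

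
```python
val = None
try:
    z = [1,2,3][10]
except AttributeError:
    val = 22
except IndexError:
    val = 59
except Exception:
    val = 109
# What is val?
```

Step-by-step execution trace:
1. `z = [1,2,3][10]` raises IndexError.
2. `except AttributeError` does not match IndexError; skipped.
3. `except IndexError` matches → val = 59.
4. Remaining except clauses are skipped.
Result: 59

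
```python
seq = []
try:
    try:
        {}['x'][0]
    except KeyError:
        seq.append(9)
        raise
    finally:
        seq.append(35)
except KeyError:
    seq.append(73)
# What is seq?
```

Step-by-step execution trace:
1. Inner try: `{}['x'][0]` raises KeyError.
2. Inner `except KeyError` matches → `seq.append(9)` → seq = [9].
3. bare `raise` re-raises KeyError.
4. Inner `finally` runs during unwinding: `seq.append(35)` → seq = [9, 35].
5. Outer `except KeyError` matches → `seq.append(73)` → seq = [9, 35, 73].
Result: [9, 35, 73]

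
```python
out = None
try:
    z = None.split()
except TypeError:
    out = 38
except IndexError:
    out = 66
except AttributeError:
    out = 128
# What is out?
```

Step-by-step execution trace:
1. `z = None.split()` raises AttributeError.
2. `except TypeError` does not match AttributeError; skipped.
3. `except IndexError` does not match AttributeError; skipped.
4. `except AttributeError` matches → out = 128.
Result: 128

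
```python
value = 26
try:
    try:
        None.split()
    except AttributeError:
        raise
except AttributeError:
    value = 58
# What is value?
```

Step-by-step execution trace:
1. Inner try: `None.split()` raises AttributeError.
2. Inner `except AttributeError` matches; bare `raise` re-raises the same AttributeError.
3. Outer `except AttributeError` matches → value = 58.
Result: 58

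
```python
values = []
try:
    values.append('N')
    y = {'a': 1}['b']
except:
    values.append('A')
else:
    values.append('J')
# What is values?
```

Step-by-step execution trace:
1. try: `values.append('N')` → values = ['N'].
2. `y = {'a': 1}['b']` raises KeyError.
3. bare `except` matches → `values.append('A')` → values = ['N', 'A'].
4. `else` is skipped (an exception was raised).
Result: ['N', 'A']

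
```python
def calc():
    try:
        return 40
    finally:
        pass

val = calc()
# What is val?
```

Step-by-step execution trace:
1. `calc()` enters try: `return 40` sets pending return value 40.
2. Before returning, `finally: pass` runs (no effect).
3. calc() returns 40 → val = 40.
Result: 40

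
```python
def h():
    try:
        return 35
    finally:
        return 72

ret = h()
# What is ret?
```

Step-by-step execution trace:
1. `h()` enters try: `return 35` sets pending return value 35.
2. Before returning, `finally: return 72` runs and overrides the pending return.
3. h() returns 72 → ret = 72.
Result: 72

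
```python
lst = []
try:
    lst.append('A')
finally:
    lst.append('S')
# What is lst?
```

Step-by-step execution trace:
1. try: `lst.append('A')` → lst = ['A'].
2. The try body completes without raising.
3. finally always runs: `lst.append('S')` → lst = ['A', 'S'].
Result: ['A', 'S']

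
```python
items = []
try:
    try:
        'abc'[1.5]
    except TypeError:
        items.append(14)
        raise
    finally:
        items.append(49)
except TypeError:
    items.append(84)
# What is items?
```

Step-by-step execution trace:
1. Inner try: `'abc'[1.5]` raises TypeError.
2. Inner `except TypeError` matches → `items.append(14)` → items = [14].
3. bare `raise` re-raises TypeError.
4. Inner `finally` runs during unwinding: `items.append(49)` → items = [14, 49].
5. Outer `except TypeError` matches → `items.append(84)` → items = [14, 49, 84].
Result: [14, 49, 84]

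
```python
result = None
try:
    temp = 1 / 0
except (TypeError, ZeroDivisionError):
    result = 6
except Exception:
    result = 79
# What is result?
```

Step-by-step execution trace:
1. `temp = 1 / 0` raises ZeroDivisionError.
2. `except (TypeError, ZeroDivisionError)` matches (ZeroDivisionError is in the tuple) → result = 6.
3. `except Exception` is not reached.
Result: 6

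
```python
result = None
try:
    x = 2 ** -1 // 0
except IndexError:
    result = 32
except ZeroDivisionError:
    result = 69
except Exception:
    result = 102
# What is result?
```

Step-by-step execution trace:
1. `x = 2 ** -1 // 0` raises ZeroDivisionError.
2. `except IndexError` does not match ZeroDivisionError; skipped.
3. `except ZeroDivisionError` matches → result = 69.
4. Remaining except clauses are skipped.
Result: 69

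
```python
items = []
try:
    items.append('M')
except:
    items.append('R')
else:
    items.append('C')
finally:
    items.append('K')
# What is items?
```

Step-by-step execution trace:
1. try: `items.append('M')` → items = ['M']. No exception raised.
2. `except` is skipped.
3. `else` runs: `items.append('C')` → items = ['M', 'C'].
4. `finally` always runs: `items.append('K')` → items = ['M', 'C', 'K'].
Result: ['M', 'C', 'K']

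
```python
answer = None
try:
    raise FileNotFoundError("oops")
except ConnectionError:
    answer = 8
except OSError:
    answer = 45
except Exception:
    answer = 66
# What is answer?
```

Step-by-step execution trace:
1. `raise FileNotFoundError(...)` raises FileNotFoundError.
2. `except ConnectionError` does not match (FileNotFoundError is not a subclass of ConnectionError); skipped.
3. `except OSError` matches (FileNotFoundError is a subclass of OSError) → answer = 45.
4. `except Exception` is not reached.
Result: 45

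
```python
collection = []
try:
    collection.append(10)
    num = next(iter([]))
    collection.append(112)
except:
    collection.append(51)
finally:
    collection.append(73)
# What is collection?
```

Step-by-step execution trace:
1. try: `collection.append(10)` → collection = [10].
2. `num = next(iter([]))` raises StopIteration; `collection.append(112)` is not reached.
3. bare `except` matches → `collection.append(51)` → collection = [10, 51].
4. finally always runs: `collection.append(73)` → collection = [10, 51, 73].
Result: [10, 51, 73]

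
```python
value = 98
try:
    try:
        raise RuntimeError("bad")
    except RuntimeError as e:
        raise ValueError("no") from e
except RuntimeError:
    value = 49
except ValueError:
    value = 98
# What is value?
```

Step-by-step execution trace:
1. Inner try raises RuntimeError; inner `except RuntimeError as e` catches it.
2. `raise ValueError(...) from e` raises ValueError (RuntimeError is attached as __cause__, but only ValueError is active).
3. Outer `except RuntimeError` does not match ValueError; skipped.
4. Outer `except ValueError` matches → value = 98.
Result: 98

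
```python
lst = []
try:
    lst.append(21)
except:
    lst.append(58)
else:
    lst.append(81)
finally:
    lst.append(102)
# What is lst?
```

Step-by-step execution trace:
1. try: `lst.append(21)` → lst = [21]. No exception raised.
2. `except` is skipped.
3. `else` runs: `lst.append(81)` → lst = [21, 81].
4. `finally` always runs: `lst.append(102)` → lst = [21, 81, 102].
Result: [21, 81, 102]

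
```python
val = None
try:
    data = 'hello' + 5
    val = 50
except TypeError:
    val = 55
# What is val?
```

Step-by-step execution trace:
1. `data = 'hello' + 5` raises TypeError.
2. `val = 50` is not reached.
3. `except TypeError` matches → val = 55.
Result: 55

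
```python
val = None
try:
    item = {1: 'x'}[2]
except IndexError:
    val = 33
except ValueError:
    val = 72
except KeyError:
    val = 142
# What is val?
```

Step-by-step execution trace:
1. `item = {1: 'x'}[2]` raises KeyError.
2. `except IndexError` does not match KeyError; skipped.
3. `except ValueError` does not match KeyError; skipped.
4. `except KeyError` matches → val = 142.
Result: 142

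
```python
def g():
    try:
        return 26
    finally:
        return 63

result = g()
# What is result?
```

Step-by-step execution trace:
1. `g()` enters try: `return 26` sets pending return value 26.
2. Before returning, `finally: return 63` runs and overrides the pending return.
3. g() returns 63 → result = 63.
Result: 63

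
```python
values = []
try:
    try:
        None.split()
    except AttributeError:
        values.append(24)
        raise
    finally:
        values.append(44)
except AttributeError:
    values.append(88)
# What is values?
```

Step-by-step execution trace:
1. Inner try: `None.split()` raises AttributeError.
2. Inner `except AttributeError` matches → `values.append(24)` → values = [24].
3. bare `raise` re-raises AttributeError.
4. Inner `finally` runs during unwinding: `values.append(44)` → values = [24, 44].
5. Outer `except AttributeError` matches → `values.append(88)` → values = [24, 44, 88].
Result: [24, 44, 88]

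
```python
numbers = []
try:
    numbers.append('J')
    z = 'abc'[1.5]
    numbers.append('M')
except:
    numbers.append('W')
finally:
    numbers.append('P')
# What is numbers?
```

Step-by-step execution trace:
1. try: `numbers.append('J')` → numbers = ['J'].
2. `z = 'abc'[1.5]` raises TypeError; `numbers.append('M')` is not reached.
3. bare `except` matches → `numbers.append('W')` → numbers = ['J', 'W'].
4. finally always runs: `numbers.append('P')` → numbers = ['J', 'W', 'P'].
Result: ['J', 'W', 'P']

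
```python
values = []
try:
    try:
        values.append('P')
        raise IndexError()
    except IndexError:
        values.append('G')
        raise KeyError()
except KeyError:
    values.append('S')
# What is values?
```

Step-by-step execution trace:
1. Inner try: `values.append('P')` → values = ['P'].
2. `raise IndexError()` raises IndexError.
3. Inner `except IndexError` matches → `values.append('G')` → values = ['P', 'G'].
4. `raise KeyError()` raises KeyError; propagates to outer try.
5. Outer `except KeyError` matches → `values.append('S')` → values = ['P', 'G', 'S'].
Result: ['P', 'G', 'S']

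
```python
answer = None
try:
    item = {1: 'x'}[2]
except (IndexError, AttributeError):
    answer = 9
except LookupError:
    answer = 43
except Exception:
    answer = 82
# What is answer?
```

Step-by-step execution trace:
1. `item = {1: 'x'}[2]` raises KeyError.
2. `except (IndexError, AttributeError)` does not match KeyError; skipped.
3. `except LookupError` matches (KeyError is a subclass of LookupError) → answer = 43.
4. `except Exception` is not reached.
Result: 43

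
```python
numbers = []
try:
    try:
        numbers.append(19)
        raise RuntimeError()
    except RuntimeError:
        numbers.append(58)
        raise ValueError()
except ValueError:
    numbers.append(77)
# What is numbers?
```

Step-by-step execution trace:
1. Inner try: `numbers.append(19)` → numbers = [19].
2. `raise RuntimeError()` raises RuntimeError.
3. Inner `except RuntimeError` matches → `numbers.append(58)` → numbers = [19, 58].
4. `raise ValueError()` raises ValueError; propagates to outer try.
5. Outer `except ValueError` matches → `numbers.append(77)` → numbers = [19, 58, 77].
Result: [19, 58, 77]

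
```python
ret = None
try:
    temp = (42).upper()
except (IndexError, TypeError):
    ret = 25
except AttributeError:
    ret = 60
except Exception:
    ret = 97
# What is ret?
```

Step-by-step execution trace:
1. `temp = (42).upper()` raises AttributeError.
2. `except (IndexError, TypeError)` does not match AttributeError; skipped.
3. `except AttributeError` matches (exact type match) → ret = 60.
4. `except Exception` is not reached.
Result: 60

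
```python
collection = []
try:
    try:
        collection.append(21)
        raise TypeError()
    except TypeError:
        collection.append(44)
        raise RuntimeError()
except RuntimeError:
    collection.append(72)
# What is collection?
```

Step-by-step execution trace:
1. Inner try: `collection.append(21)` → collection = [21].
2. `raise TypeError()` raises TypeError.
3. Inner `except TypeError` matches → `collection.append(44)` → collection = [21, 44].
4. `raise RuntimeError()` raises RuntimeError; propagates to outer try.
5. Outer `except RuntimeError` matches → `collection.append(72)` → collection = [21, 44, 72].
Result: [21, 44, 72]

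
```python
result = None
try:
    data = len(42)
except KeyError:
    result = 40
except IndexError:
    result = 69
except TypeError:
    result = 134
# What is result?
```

Step-by-step execution trace:
1. `data = len(42)` raises TypeError.
2. `except KeyError` does not match TypeError; skipped.
3. `except IndexError` does not match TypeError; skipped.
4. `except TypeError` matches → result = 134.
Result: 134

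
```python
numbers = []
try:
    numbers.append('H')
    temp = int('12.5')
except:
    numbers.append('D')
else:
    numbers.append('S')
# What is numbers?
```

Step-by-step execution trace:
1. try: `numbers.append('H')` → numbers = ['H'].
2. `temp = int('12.5')` raises ValueError.
3. bare `except` matches → `numbers.append('D')` → numbers = ['H', 'D'].
4. `else` is skipped (an exception was raised).
Result: ['H', 'D']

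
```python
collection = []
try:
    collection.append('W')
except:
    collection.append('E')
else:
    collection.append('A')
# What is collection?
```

Step-by-step execution trace:
1. try: `collection.append('W')` → collection = ['W']. No exception raised.
2. `except` is skipped.
3. `else` runs (try completed without exception): `collection.append('A')` → collection = ['W', 'A'].
Result: ['W', 'A']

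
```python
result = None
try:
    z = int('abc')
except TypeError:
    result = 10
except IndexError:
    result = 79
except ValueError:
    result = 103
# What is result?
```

Step-by-step execution trace:
1. `z = int('abc')` raises ValueError.
2. `except TypeError` does not match ValueError; skipped.
3. `except IndexError` does not match ValueError; skipped.
4. `except ValueError` matches → result = 103.
Result: 103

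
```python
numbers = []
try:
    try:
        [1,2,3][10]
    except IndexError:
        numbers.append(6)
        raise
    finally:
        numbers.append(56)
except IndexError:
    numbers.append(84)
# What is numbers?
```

Step-by-step execution trace:
1. Inner try: `[1,2,3][10]` raises IndexError.
2. Inner `except IndexError` matches → `numbers.append(6)` → numbers = [6].
3. bare `raise` re-raises IndexError.
4. Inner `finally` runs during unwinding: `numbers.append(56)` → numbers = [6, 56].
5. Outer `except IndexError` matches → `numbers.append(84)` → numbers = [6, 56, 84].
Result: [6, 56, 84]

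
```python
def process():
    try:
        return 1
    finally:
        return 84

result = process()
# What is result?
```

Step-by-step execution trace:
1. `process()` enters try: `return 1` sets pending return value 1.
2. Before returning, `finally: return 84` runs and overrides the pending return.
3. process() returns 84 → result = 84.
Result: 84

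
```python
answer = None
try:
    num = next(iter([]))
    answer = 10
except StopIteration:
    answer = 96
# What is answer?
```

Step-by-step execution trace:
1. `num = next(iter([]))` raises StopIteration.
2. `answer = 10` is not reached.
3. `except StopIteration` matches → answer = 96.
Result: 96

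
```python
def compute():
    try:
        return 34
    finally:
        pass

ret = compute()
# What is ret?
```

Step-by-step execution trace:
1. `compute()` enters try: `return 34` sets pending return value 34.
2. Before returning, `finally: pass` runs (no effect).
3. compute() returns 34 → ret = 34.
Result: 34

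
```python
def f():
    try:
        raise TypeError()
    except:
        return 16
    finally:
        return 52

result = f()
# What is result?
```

Step-by-step execution trace:
1. `f()` enters try: `raise TypeError()` raises TypeError.
2. bare `except` matches → `return 16` sets pending return value 16.
3. Before returning, `finally: return 52` runs and overrides the pending return.
4. f() returns 52 → result = 52.
Result: 52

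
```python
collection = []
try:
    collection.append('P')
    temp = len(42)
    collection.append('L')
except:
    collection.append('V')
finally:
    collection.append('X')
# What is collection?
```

Step-by-step execution trace:
1. try: `collection.append('P')` → collection = ['P'].
2. `temp = len(42)` raises TypeError; `collection.append('L')` is not reached.
3. bare `except` matches → `collection.append('V')` → collection = ['P', 'V'].
4. finally always runs: `collection.append('X')` → collection = ['P', 'V', 'X'].
Result: ['P', 'V', 'X']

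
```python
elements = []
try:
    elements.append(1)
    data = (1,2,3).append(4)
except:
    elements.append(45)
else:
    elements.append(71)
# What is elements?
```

Step-by-step execution trace:
1. try: `elements.append(1)` → elements = [1].
2. `data = (1,2,3).append(4)` raises AttributeError.
3. bare `except` matches → `elements.append(45)` → elements = [1, 45].
4. `else` is skipped (an exception was raised).
Result: [1, 45]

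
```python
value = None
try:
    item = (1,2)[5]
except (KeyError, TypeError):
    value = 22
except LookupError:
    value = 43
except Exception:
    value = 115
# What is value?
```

Step-by-step execution trace:
1. `item = (1,2)[5]` raises IndexError.
2. `except (KeyError, TypeError)` does not match IndexError; skipped.
3. `except LookupError` matches (IndexError is a subclass of LookupError) → value = 43.
4. `except Exception` is not reached.
Result: 43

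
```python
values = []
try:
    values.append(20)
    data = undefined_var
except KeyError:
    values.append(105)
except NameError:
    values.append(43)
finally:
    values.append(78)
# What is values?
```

Step-by-step execution trace:
1. try: `values.append(20)` → values = [20].
2. `data = undefined_var` raises NameError.
3. `except KeyError` does not match NameError; skipped.
4. `except NameError` matches → `values.append(43)` → values = [20, 43].
5. finally always runs: `values.append(78)` → values = [20, 43, 78].
Result: [20, 43, 78]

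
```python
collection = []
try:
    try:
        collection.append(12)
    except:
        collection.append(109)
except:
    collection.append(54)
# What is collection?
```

Step-by-step execution trace:
1. Inner try: `collection.append(12)` → collection = [12]. No exception raised.
2. Inner `except` is skipped.
3. Inner try completes normally; outer `except` is skipped.
Result: [12]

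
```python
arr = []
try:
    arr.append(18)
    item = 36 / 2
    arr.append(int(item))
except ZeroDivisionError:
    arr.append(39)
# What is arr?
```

Step-by-step execution trace:
1. try: `arr.append(18)` → arr = [18].
2. `item = 36 / 2` → item = 18.0. No exception raised.
3. `arr.append(int(item))` → arr = [18, 18].
4. `except ZeroDivisionError` is skipped (no exception was raised).
Result: [18, 18]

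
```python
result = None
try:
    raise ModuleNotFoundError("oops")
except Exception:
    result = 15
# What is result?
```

Step-by-step execution trace:
1. `raise ModuleNotFoundError(...)` raises ModuleNotFoundError.
2. `except Exception` matches (ModuleNotFoundError is a subclass of Exception) → result = 15.
Result: 15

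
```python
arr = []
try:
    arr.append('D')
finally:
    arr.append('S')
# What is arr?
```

Step-by-step execution trace:
1. try: `arr.append('D')` → arr = ['D'].
2. The try body completes without raising.
3. finally always runs: `arr.append('S')` → arr = ['D', 'S'].
Result: ['D', 'S']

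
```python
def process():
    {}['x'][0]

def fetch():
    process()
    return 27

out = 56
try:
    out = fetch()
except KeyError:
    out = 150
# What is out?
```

Step-by-step execution trace:
1. out starts at 56.
2. try: `fetch()` calls `process()`.
3. `process()` evaluates `{}['x'][0]`, which raises KeyError; it propagates through fetch (uncaught).
4. `return 27` in fetch is not reached; the assignment to out does not complete.
5. `except KeyError` matches → out = 150.
Result: 150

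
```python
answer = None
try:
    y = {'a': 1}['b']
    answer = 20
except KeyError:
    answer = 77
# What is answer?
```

Step-by-step execution trace:
1. `y = {'a': 1}['b']` raises KeyError.
2. `answer = 20` is not reached.
3. `except KeyError` matches → answer = 77.
Result: 77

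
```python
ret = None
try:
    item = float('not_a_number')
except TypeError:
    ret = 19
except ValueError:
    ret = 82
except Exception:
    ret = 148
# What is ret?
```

Step-by-step execution trace:
1. `item = float('not_a_number')` raises ValueError.
2. `except TypeError` does not match ValueError; skipped.
3. `except ValueError` matches → ret = 82.
4. Remaining except clauses are skipped.
Result: 82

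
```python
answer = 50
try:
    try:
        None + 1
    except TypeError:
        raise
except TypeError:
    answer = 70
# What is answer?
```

Step-by-step execution trace:
1. Inner try: `None + 1` raises TypeError.
2. Inner `except TypeError` matches; bare `raise` re-raises the same TypeError.
3. Outer `except TypeError` matches → answer = 70.
Result: 70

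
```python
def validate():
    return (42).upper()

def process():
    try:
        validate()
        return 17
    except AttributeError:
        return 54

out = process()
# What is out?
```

Step-by-step execution trace:
1. `process()` calls `validate()`.
2. `validate()` evaluates `(42).upper()`, which raises AttributeError; it propagates to the caller.
3. `return 17` is not reached.
4. `except AttributeError` in process matches → returns 54.
5. out = 54.
Result: 54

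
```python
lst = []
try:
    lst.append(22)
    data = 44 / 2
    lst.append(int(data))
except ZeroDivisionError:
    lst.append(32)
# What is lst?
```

Step-by-step execution trace:
1. try: `lst.append(22)` → lst = [22].
2. `data = 44 / 2` → data = 22.0. No exception raised.
3. `lst.append(int(data))` → lst = [22, 22].
4. `except ZeroDivisionError` is skipped (no exception was raised).
Result: [22, 22]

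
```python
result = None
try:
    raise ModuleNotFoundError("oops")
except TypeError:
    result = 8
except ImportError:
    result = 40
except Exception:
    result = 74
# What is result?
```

Step-by-step execution trace:
1. `raise ModuleNotFoundError(...)` raises ModuleNotFoundError.
2. `except TypeError` does not match (ModuleNotFoundError is not a subclass of TypeError); skipped.
3. `except ImportError` matches (ModuleNotFoundError is a subclass of ImportError) → result = 40.
4. `except Exception` is not reached.
Result: 40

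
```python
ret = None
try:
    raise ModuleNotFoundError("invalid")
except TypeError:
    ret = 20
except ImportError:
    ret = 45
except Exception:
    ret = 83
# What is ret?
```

Step-by-step execution trace:
1. `raise ModuleNotFoundError(...)` raises ModuleNotFoundError.
2. `except TypeError` does not match (ModuleNotFoundError is not a subclass of TypeError); skipped.
3. `except ImportError` matches (ModuleNotFoundError is a subclass of ImportError) → ret = 45.
4. `except Exception` is not reached.
Result: 45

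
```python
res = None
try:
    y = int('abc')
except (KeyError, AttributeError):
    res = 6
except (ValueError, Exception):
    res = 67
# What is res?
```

Step-by-step execution trace:
1. `y = int('abc')` raises ValueError.
2. `except (KeyError, AttributeError)` does not match ValueError; skipped.
3. `except (ValueError, Exception)` matches (ValueError is in the tuple) → res = 67.
Result: 67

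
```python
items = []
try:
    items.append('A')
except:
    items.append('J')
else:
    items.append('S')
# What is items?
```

Step-by-step execution trace:
1. try: `items.append('A')` → items = ['A']. No exception raised.
2. `except` is skipped.
3. `else` runs (try completed without exception): `items.append('S')` → items = ['A', 'S'].
Result: ['A', 'S']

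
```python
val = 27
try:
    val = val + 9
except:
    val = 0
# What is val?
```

Step-by-step execution trace:
1. val starts at 27.
2. try: `val = val + 9` → val = 36. No exception raised.
3. `except` is skipped.
Result: 36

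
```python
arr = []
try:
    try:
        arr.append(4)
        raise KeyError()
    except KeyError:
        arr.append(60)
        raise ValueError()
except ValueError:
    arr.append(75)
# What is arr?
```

Step-by-step execution trace:
1. Inner try: `arr.append(4)` → arr = [4].
2. `raise KeyError()` raises KeyError.
3. Inner `except KeyError` matches → `arr.append(60)` → arr = [4, 60].
4. `raise ValueError()` raises ValueError; propagates to outer try.
5. Outer `except ValueError` matches → `arr.append(75)` → arr = [4, 60, 75].
Result: [4, 60, 75]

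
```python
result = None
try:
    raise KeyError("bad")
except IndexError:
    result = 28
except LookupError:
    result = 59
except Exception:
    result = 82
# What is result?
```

Step-by-step execution trace:
1. `raise KeyError(...)` raises KeyError.
2. `except IndexError` does not match (KeyError is not a subclass of IndexError); skipped.
3. `except LookupError` matches (KeyError is a subclass of LookupError) → result = 59.
4. `except Exception` is not reached.
Result: 59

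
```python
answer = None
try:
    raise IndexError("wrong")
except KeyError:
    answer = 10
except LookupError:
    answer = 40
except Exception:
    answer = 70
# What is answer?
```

Step-by-step execution trace:
1. `raise IndexError(...)` raises IndexError.
2. `except KeyError` does not match (IndexError is not a subclass of KeyError); skipped.
3. `except LookupError` matches (IndexError is a subclass of LookupError) → answer = 40.
4. `except Exception` is not reached.
Result: 40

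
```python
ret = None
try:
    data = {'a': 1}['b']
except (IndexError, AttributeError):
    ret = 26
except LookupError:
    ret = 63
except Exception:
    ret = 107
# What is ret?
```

Step-by-step execution trace:
1. `data = {'a': 1}['b']` raises KeyError.
2. `except (IndexError, AttributeError)` does not match KeyError; skipped.
3. `except LookupError` matches (KeyError is a subclass of LookupError) → ret = 63.
4. `except Exception` is not reached.
Result: 63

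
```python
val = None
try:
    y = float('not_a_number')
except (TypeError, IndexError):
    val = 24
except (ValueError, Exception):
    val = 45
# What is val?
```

Step-by-step execution trace:
1. `y = float('not_a_number')` raises ValueError.
2. `except (TypeError, IndexError)` does not match ValueError; skipped.
3. `except (ValueError, Exception)` matches (ValueError is in the tuple) → val = 45.
Result: 45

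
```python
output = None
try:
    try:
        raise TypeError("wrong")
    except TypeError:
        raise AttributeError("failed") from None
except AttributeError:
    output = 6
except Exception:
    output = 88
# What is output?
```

Step-by-step execution trace:
1. Inner try raises TypeError; inner `except TypeError` catches it.
2. `raise AttributeError(...) from None` raises AttributeError (from None suppresses __context__, but the active exception is still AttributeError).
3. Outer `except AttributeError` matches → output = 6.
4. `except Exception` is not reached.
Result: 6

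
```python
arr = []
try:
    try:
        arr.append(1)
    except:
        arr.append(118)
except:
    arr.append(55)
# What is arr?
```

Step-by-step execution trace:
1. Inner try: `arr.append(1)` → arr = [1]. No exception raised.
2. Inner `except` is skipped.
3. Inner try completes normally; outer `except` is skipped.
Result: [1]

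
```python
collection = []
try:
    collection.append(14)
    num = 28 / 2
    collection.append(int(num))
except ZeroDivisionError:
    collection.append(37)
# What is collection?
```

Step-by-step execution trace:
1. try: `collection.append(14)` → collection = [14].
2. `num = 28 / 2` → num = 14.0. No exception raised.
3. `collection.append(int(num))` → collection = [14, 14].
4. `except ZeroDivisionError` is skipped (no exception was raised).
Result: [14, 14]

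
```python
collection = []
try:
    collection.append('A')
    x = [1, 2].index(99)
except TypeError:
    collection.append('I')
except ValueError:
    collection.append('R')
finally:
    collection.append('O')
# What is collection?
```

Step-by-step execution trace:
1. try: `collection.append('A')` → collection = ['A'].
2. `x = [1, 2].index(99)` raises ValueError.
3. `except TypeError` does not match ValueError; skipped.
4. `except ValueError` matches → `collection.append('R')` → collection = ['A', 'R'].
5. finally always runs: `collection.append('O')` → collection = ['A', 'R', 'O'].
Result: ['A', 'R', 'O']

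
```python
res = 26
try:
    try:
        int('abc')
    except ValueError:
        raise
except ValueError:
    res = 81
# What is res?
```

Step-by-step execution trace:
1. Inner try: `int('abc')` raises ValueError.
2. Inner `except ValueError` matches; bare `raise` re-raises the same ValueError.
3. Outer `except ValueError` matches → res = 81.
Result: 81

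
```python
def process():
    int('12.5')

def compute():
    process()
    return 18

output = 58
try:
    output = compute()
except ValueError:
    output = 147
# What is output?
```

Step-by-step execution trace:
1. output starts at 58.
2. try: `compute()` calls `process()`.
3. `process()` evaluates `int('12.5')`, which raises ValueError; it propagates through compute (uncaught).
4. `return 18` in compute is not reached; the assignment to output does not complete.
5. `except ValueError` matches → output = 147.
Result: 147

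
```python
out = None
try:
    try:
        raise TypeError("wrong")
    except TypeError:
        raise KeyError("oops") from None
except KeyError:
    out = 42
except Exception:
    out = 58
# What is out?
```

Step-by-step execution trace:
1. Inner try raises TypeError; inner `except TypeError` catches it.
2. `raise KeyError(...) from None` raises KeyError (from None suppresses __context__, but the active exception is still KeyError).
3. Outer `except KeyError` matches → out = 42.
4. `except Exception` is not reached.
Result: 42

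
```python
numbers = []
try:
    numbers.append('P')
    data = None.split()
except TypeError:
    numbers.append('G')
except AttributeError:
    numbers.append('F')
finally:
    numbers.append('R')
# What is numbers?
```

Step-by-step execution trace:
1. try: `numbers.append('P')` → numbers = ['P'].
2. `data = None.split()` raises AttributeError.
3. `except TypeError` does not match AttributeError; skipped.
4. `except AttributeError` matches → `numbers.append('F')` → numbers = ['P', 'F'].
5. finally always runs: `numbers.append('R')` → numbers = ['P', 'F', 'R'].
Result: ['P', 'F', 'R']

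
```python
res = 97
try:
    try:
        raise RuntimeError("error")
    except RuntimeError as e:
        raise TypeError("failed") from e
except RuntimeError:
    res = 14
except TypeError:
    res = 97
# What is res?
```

Step-by-step execution trace:
1. Inner try raises RuntimeError; inner `except RuntimeError as e` catches it.
2. `raise TypeError(...) from e` raises TypeError (RuntimeError is attached as __cause__, but only TypeError is active).
3. Outer `except RuntimeError` does not match TypeError; skipped.
4. Outer `except TypeError` matches → res = 97.
Result: 97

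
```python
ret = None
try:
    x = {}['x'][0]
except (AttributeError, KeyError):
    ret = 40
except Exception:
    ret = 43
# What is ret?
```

Step-by-step execution trace:
1. `x = {}['x'][0]` raises KeyError.
2. `except (AttributeError, KeyError)` matches (KeyError is in the tuple) → ret = 40.
3. `except Exception` is not reached.
Result: 40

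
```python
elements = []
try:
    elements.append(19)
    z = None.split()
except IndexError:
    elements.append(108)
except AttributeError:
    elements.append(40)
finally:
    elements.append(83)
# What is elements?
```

Step-by-step execution trace:
1. try: `elements.append(19)` → elements = [19].
2. `z = None.split()` raises AttributeError.
3. `except IndexError` does not match AttributeError; skipped.
4. `except AttributeError` matches → `elements.append(40)` → elements = [19, 40].
5. finally always runs: `elements.append(83)` → elements = [19, 40, 83].
Result: [19, 40, 83]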